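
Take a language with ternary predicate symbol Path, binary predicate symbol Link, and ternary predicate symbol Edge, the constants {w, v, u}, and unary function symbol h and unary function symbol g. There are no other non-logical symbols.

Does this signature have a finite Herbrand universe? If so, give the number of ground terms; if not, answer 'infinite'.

infinite

The signature has at least one function symbol (h, arity 1) and at least one constant (w).
Iterating h gives infinitely many distinct ground terms: w, h(w), h(h(w)), ...
So the Herbrand universe is infinite.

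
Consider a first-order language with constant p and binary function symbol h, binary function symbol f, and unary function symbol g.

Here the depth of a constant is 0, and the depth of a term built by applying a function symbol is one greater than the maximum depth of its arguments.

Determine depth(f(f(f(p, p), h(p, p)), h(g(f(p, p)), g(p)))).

depth(f(p, p)) = 1 + max(0, 0) = 1
depth(h(p, p)) = 1 + max(0, 0) = 1
depth(f(f(p, p), h(p, p))) = 1 + max(1, 1) = 2
depth(g(f(p, p))) = 1 + depth(f(p, p)) = 1 + 1 = 2
depth(g(p)) = 1 + depth(p) = 1 + 0 = 1
depth(h(g(f(p, p)), g(p))) = 1 + max(2, 1) = 3
depth(f(f(f(p, p), h(p, p)), h(g(f(p, p)), g(p)))) = 1 + max(2, 3) = 4

4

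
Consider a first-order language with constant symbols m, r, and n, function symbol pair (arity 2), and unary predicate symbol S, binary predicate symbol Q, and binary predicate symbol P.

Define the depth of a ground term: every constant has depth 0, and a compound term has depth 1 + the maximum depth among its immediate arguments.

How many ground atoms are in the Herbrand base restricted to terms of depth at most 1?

First count ground terms of depth ≤ 1.
Let N_k count ground terms of depth at most k. Each non-constant term of depth ≤ k is some function symbol applied to depth-≤(k−1) arguments, giving N_k = 3 + N_{k-1}^2.
N_0 = 3
N_1 = 3 + 3^2 = 12
Explicitly: m, r, n, pair(m, m), pair(m, r), pair(m, n), pair(r, m), pair(r, r), pair(r, n), pair(n, m), pair(n, r), pair(n, n).
So |H| = 12.
Ground atoms are formed by filling each argument slot of a predicate with a term from H, so an r-ary predicate gives |H|^r atoms:
  S: 12;  Q: 12^2 = 144;  P: 12^2 = 144
Total ground atoms: 12 + 144 + 144 = 300.

300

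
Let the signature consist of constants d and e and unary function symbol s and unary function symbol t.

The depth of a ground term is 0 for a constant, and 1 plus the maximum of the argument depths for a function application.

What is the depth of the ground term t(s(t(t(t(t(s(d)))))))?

7

depth(s(d)) = 1 + depth(d) = 1 + 0 = 1
depth(t(s(d))) = 1 + depth(s(d)) = 1 + 1 = 2
depth(t(t(s(d)))) = 1 + depth(t(s(d))) = 1 + 2 = 3
depth(t(t(t(s(d))))) = 1 + depth(t(t(s(d)))) = 1 + 3 = 4
depth(t(t(t(t(s(d)))))) = 1 + depth(t(t(t(s(d))))) = 1 + 4 = 5
depth(s(t(t(t(t(s(d))))))) = 1 + depth(t(t(t(t(s(d)))))) = 1 + 5 = 6
depth(t(s(t(t(t(t(s(d)))))))) = 1 + depth(s(t(t(t(t(s(d))))))) = 1 + 6 = 7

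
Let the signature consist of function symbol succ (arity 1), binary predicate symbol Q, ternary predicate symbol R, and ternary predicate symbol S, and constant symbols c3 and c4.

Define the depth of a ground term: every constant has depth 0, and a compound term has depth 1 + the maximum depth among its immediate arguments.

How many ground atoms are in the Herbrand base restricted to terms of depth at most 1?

First count ground terms of depth ≤ 1.
If N_k denotes the number of depth-≤k ground terms, the 2 constants give N_0 = 2, and each function symbol of arity r contributes N_{k-1}^r new terms at level k: N_k = 2 + N_{k-1}.
N_0 = 2
N_1 = 2 + 2 = 4
So |H| = 4.
Ground atoms are formed by filling each argument slot of a predicate with a term from H, so an r-ary predicate gives |H|^r atoms:
  Q: 4^2 = 16;  R: 4^3 = 64;  S: 4^3 = 64
Total ground atoms: 16 + 64 + 64 = 144.

144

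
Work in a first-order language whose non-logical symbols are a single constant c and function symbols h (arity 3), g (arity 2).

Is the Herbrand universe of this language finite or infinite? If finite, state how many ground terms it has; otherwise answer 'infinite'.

infinite

The signature has at least one function symbol (h, arity 3) and at least one constant (c).
Iterating h gives infinitely many distinct ground terms: c, h(c, c, c), h(h(c, c, c), h(c, c, c), h(c, c, c)), ...
So the Herbrand universe is infinite.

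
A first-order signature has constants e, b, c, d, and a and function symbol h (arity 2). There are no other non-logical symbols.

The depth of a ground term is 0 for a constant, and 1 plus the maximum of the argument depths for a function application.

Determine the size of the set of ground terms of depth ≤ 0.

Let N_k count ground terms of depth at most k. Each non-constant term of depth ≤ k is some function symbol applied to depth-≤(k−1) arguments, giving N_k = 5 + N_{k-1}^2.
N_0 = 5

5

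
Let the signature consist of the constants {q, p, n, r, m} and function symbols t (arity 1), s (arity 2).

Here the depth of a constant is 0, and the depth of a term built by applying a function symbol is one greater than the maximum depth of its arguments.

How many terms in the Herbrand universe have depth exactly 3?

1600230

Count level by level. With function symbols t/1, s/2, the terms of depth ≤ k are the 5 constants together with each function applied to depth-≤(k−1) tuples, so N_k = 5 + N_{k-1} + N_{k-1}^2.
N_0 = 5
N_1 = 5 + 5 + 5^2 = 35
N_2 = 5 + 35 + 35^2 = 1265
N_3 = 5 + 1265 + 1265^2 = 1601495
Terms of depth exactly 3: N_3 − N_2 = 1601495 − 1265 = 1600230.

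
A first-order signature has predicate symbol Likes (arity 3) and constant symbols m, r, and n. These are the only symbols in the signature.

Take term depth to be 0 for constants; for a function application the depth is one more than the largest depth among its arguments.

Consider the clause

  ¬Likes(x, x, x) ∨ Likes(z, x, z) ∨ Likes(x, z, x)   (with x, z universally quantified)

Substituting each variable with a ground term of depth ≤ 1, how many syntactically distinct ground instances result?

Ground terms of depth ≤ 1:
  With no function symbols every ground term is a constant, so there are exactly 3 ground terms at every depth bound.
  N_0 = 3
  N_1 = 3
  Explicitly: m, r, n.
So there are 3 ground terms available for substitution.
There are 2 variables to instantiate (x, z), each occurring in at least one literal, so different choices give different ground instances.
Number of ground instances = 3^2 = 9.

9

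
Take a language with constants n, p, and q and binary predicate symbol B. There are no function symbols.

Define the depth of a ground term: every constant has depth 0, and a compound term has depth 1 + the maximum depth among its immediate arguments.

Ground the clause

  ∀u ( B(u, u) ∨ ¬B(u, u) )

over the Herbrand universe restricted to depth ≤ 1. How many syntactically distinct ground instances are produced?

Ground terms of depth ≤ 1:
  With no function symbols every ground term is a constant, so there are exactly 3 ground terms at every depth bound.
  N_0 = 3
  N_1 = 3
  Explicitly: n, p, q.
So there are 3 ground terms available for substitution.
The clause has 1 distinct variable (u), which appears in the body. In the free term algebra distinct substitutions yield syntactically distinct ground instances.
Number of ground instances = 3.

3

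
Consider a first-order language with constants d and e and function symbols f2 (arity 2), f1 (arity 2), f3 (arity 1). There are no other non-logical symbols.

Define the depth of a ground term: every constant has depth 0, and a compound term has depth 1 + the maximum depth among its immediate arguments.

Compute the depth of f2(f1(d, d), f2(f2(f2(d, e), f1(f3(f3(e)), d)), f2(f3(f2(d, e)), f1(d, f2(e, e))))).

depth(f1(d, d)) = 1 + max(0, 0) = 1
depth(f2(d, e)) = 1 + max(0, 0) = 1
depth(f3(e)) = 1 + depth(e) = 1 + 0 = 1
depth(f3(f3(e))) = 1 + depth(f3(e)) = 1 + 1 = 2
depth(f1(f3(f3(e)), d)) = 1 + max(2, 0) = 3
depth(f2(f2(d, e), f1(f3(f3(e)), d))) = 1 + max(1, 3) = 4
depth(f3(f2(d, e))) = 1 + depth(f2(d, e)) = 1 + 1 = 2
depth(f2(e, e)) = 1 + max(0, 0) = 1
depth(f1(d, f2(e, e))) = 1 + max(0, 1) = 2
depth(f2(f3(f2(d, e)), f1(d, f2(e, e)))) = 1 + max(2, 2) = 3
depth(f2(f2(f2(d, e), f1(f3(f3(e)), d)), f2(f3(f2(d, e)), f1(d, f2(e, e))))) = 1 + max(4, 3) = 5
depth(f2(f1(d, d), f2(f2(f2(d, e), f1(f3(f3(e)), d)), f2(f3(f2(d, e)), f1(d, f2(e, e)))))) = 1 + max(1, 5) = 6

6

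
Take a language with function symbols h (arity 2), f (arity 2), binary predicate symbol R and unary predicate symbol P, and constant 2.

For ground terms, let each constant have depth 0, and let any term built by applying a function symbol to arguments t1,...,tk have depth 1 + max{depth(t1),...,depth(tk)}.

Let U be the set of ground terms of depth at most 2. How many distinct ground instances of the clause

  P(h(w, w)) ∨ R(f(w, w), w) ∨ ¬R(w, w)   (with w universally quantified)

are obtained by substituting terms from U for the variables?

19

Ground terms of depth ≤ 2:
  Write N_k for the number of ground terms of depth ≤ k. A term of depth ≤ k is either a constant or a function symbol applied to arguments of depth ≤ k−1, so N_k = 1 + N_{k-1}^2 + N_{k-1}^2.
  N_0 = 1
  N_1 = 1 + 1^2 + 1^2 = 3
  N_2 = 1 + 3^2 + 3^2 = 19
So there are 19 ground terms available for substitution.
The clause has 1 distinct variable (w), which appears in the body. In the free term algebra distinct substitutions yield syntactically distinct ground instances.
Number of ground instances = 19.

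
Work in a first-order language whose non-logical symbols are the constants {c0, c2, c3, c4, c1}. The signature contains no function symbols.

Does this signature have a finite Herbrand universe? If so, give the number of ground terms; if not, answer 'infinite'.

There are no function symbols, so every ground term is one of the 5 constants.
The Herbrand universe is {c0, c2, c3, c4, c1}, which is finite with 5 elements.

5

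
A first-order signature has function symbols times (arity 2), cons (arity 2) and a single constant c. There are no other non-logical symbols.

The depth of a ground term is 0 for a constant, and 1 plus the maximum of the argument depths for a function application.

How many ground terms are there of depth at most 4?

Count level by level. With function symbols times/2, cons/2, the terms of depth ≤ k are the 1 constant together with each function applied to depth-≤(k−1) tuples, so N_k = 1 + N_{k-1}^2 + N_{k-1}^2.
N_0 = 1
N_1 = 1 + 1^2 + 1^2 = 3
N_2 = 1 + 3^2 + 3^2 = 19
N_3 = 1 + 19^2 + 19^2 = 723
N_4 = 1 + 723^2 + 723^2 = 1045459

1045459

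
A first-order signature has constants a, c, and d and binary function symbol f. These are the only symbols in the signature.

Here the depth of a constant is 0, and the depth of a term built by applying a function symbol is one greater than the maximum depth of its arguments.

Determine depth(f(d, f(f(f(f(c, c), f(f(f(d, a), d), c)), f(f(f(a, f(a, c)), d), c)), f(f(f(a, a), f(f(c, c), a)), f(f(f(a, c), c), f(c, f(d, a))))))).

depth(f(c, c)) = 1 + max(0, 0) = 1
depth(f(d, a)) = 1 + max(0, 0) = 1
depth(f(f(d, a), d)) = 1 + max(1, 0) = 2
depth(f(f(f(d, a), d), c)) = 1 + max(2, 0) = 3
depth(f(f(c, c), f(f(f(d, a), d), c))) = 1 + max(1, 3) = 4
depth(f(a, c)) = 1 + max(0, 0) = 1
depth(f(a, f(a, c))) = 1 + max(0, 1) = 2
depth(f(f(a, f(a, c)), d)) = 1 + max(2, 0) = 3
depth(f(f(f(a, f(a, c)), d), c)) = 1 + max(3, 0) = 4
depth(f(f(f(c, c), f(f(f(d, a), d), c)), f(f(f(a, f(a, c)), d), c))) = 1 + max(4, 4) = 5
depth(f(a, a)) = 1 + max(0, 0) = 1
depth(f(f(c, c), a)) = 1 + max(1, 0) = 2
depth(f(f(a, a), f(f(c, c), a))) = 1 + max(1, 2) = 3
depth(f(f(a, c), c)) = 1 + max(1, 0) = 2
depth(f(c, f(d, a))) = 1 + max(0, 1) = 2
depth(f(f(f(a, c), c), f(c, f(d, a)))) = 1 + max(2, 2) = 3
depth(f(f(f(a, a), f(f(c, c), a)), f(f(f(a, c), c), f(c, f(d, a))))) = 1 + max(3, 3) = 4
depth(f(f(f(f(c, c), f(f(f(d, a), d), c)), f(f(f(a, f(a, c)), d), c)), f(f(f(a, a), f(f(c, c), a)), f(f(f(a, c), c), f(c, f(d, a)))))) = 1 + max(5, 4) = 6
depth(f(d, f(f(f(f(c, c), f(f(f(d, a), d), c)), f(f(f(a, f(a, c)), d), c)), f(f(f(a, a), f(f(c, c), a)), f(f(f(a, c), c), f(c, f(d, a))))))) = 1 + max(0, 6) = 7

7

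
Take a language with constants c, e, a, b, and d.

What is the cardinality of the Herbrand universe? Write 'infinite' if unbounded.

There are no function symbols, so every ground term is one of the 5 constants.
The Herbrand universe is {c, e, a, b, d}, which is finite with 5 elements.

5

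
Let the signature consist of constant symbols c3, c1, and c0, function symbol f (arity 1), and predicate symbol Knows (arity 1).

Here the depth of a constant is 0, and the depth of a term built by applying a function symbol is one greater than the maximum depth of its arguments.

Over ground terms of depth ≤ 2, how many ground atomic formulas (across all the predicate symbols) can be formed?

9

First count ground terms of depth ≤ 2.
Let N_k = |{terms of depth ≤ k}|. Then N_0 = 3 and N_k = 3 + N_{k-1} for k ≥ 1 (one summand per function symbol, arity giving the exponent).
N_0 = 3
N_1 = 3 + 3 = 6
N_2 = 3 + 6 = 9
So |H| = 9.
Ground atoms are formed by filling each argument slot of a predicate with a term from H, so an r-ary predicate gives |H|^r atoms:
  Knows: 9
Total ground atoms: 9.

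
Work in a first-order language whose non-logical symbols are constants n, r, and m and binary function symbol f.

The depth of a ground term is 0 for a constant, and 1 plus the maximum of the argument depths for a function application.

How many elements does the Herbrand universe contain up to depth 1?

If N_k denotes the number of depth-≤k ground terms, the 3 constants give N_0 = 3, and each function symbol of arity r contributes N_{k-1}^r new terms at level k: N_k = 3 + N_{k-1}^2.
N_0 = 3
N_1 = 3 + 3^2 = 12

12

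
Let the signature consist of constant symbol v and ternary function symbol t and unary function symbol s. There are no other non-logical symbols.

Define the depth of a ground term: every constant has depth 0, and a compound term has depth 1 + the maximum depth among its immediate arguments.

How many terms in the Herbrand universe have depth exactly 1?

Let N_k count ground terms of depth at most k. Each non-constant term of depth ≤ k is some function symbol applied to depth-≤(k−1) arguments, giving N_k = 1 + N_{k-1}^3 + N_{k-1}.
N_0 = 1
N_1 = 1 + 1^3 + 1 = 3
Terms of depth exactly 1: N_1 − N_0 = 3 − 1 = 2.

2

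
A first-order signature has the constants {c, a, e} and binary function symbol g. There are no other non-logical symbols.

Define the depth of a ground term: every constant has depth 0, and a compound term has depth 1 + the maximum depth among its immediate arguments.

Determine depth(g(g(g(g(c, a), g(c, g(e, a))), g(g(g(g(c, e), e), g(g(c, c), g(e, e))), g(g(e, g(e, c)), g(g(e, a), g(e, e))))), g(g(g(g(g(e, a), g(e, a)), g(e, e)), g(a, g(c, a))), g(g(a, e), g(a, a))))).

6

depth(g(c, a)) = 1 + max(0, 0) = 1
depth(g(e, a)) = 1 + max(0, 0) = 1
depth(g(c, g(e, a))) = 1 + max(0, 1) = 2
depth(g(g(c, a), g(c, g(e, a)))) = 1 + max(1, 2) = 3
depth(g(c, e)) = 1 + max(0, 0) = 1
depth(g(g(c, e), e)) = 1 + max(1, 0) = 2
depth(g(c, c)) = 1 + max(0, 0) = 1
depth(g(e, e)) = 1 + max(0, 0) = 1
depth(g(g(c, c), g(e, e))) = 1 + max(1, 1) = 2
depth(g(g(g(c, e), e), g(g(c, c), g(e, e)))) = 1 + max(2, 2) = 3
depth(g(e, c)) = 1 + max(0, 0) = 1
depth(g(e, g(e, c))) = 1 + max(0, 1) = 2
depth(g(g(e, a), g(e, e))) = 1 + max(1, 1) = 2
depth(g(g(e, g(e, c)), g(g(e, a), g(e, e)))) = 1 + max(2, 2) = 3
depth(g(g(g(g(c, e), e), g(g(c, c), g(e, e))), g(g(e, g(e, c)), g(g(e, a), g(e, e))))) = 1 + max(3, 3) = 4
depth(g(g(g(c, a), g(c, g(e, a))), g(g(g(g(c, e), e), g(g(c, c), g(e, e))), g(g(e, g(e, c)), g(g(e, a), g(e, e)))))) = 1 + max(3, 4) = 5
depth(g(g(e, a), g(e, a))) = 1 + max(1, 1) = 2
depth(g(g(g(e, a), g(e, a)), g(e, e))) = 1 + max(2, 1) = 3
depth(g(a, g(c, a))) = 1 + max(0, 1) = 2
depth(g(g(g(g(e, a), g(e, a)), g(e, e)), g(a, g(c, a)))) = 1 + max(3, 2) = 4
depth(g(a, e)) = 1 + max(0, 0) = 1
depth(g(a, a)) = 1 + max(0, 0) = 1
depth(g(g(a, e), g(a, a))) = 1 + max(1, 1) = 2
depth(g(g(g(g(g(e, a), g(e, a)), g(e, e)), g(a, g(c, a))), g(g(a, e), g(a, a)))) = 1 + max(4, 2) = 5
depth(g(g(g(g(c, a), g(c, g(e, a))), g(g(g(g(c, e), e), g(g(c, c), g(e, e))), g(g(e, g(e, c)), g(g(e, a), g(e, e))))), g(g(g(g(g(e, a), g(e, a)), g(e, e)), g(a, g(c, a))), g(g(a, e), g(a, a))))) = 1 + max(5, 5) = 6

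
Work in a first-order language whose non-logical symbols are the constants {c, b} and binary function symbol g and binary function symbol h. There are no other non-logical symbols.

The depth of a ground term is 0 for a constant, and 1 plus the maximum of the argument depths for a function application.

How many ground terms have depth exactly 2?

192

Write N_k for the number of ground terms of depth ≤ k. A term of depth ≤ k is either a constant or a function symbol applied to arguments of depth ≤ k−1, so N_k = 2 + N_{k-1}^2 + N_{k-1}^2.
N_0 = 2
N_1 = 2 + 2^2 + 2^2 = 10
N_2 = 2 + 10^2 + 10^2 = 202
Terms of depth exactly 2: N_2 − N_1 = 202 − 10 = 192.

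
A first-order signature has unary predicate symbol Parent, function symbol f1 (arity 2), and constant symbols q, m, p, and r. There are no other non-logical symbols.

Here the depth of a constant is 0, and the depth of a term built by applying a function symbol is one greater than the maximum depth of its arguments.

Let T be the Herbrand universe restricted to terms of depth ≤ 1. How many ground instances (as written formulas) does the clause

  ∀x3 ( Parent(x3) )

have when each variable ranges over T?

Ground terms of depth ≤ 1:
  If N_k denotes the number of depth-≤k ground terms, the 4 constants give N_0 = 4, and each function symbol of arity r contributes N_{k-1}^r new terms at level k: N_k = 4 + N_{k-1}^2.
  N_0 = 4
  N_1 = 4 + 4^2 = 20
So there are 20 ground terms available for substitution.
The body mentions the single quantified variable x3; since ground terms form a free algebra, no two substitutions collapse to the same formula.
Number of ground instances = 20.

20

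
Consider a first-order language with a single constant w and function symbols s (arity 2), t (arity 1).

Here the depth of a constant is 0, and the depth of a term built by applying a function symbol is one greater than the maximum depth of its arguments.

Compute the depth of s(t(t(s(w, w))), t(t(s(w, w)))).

depth(s(w, w)) = 1 + max(0, 0) = 1
depth(t(s(w, w))) = 1 + depth(s(w, w)) = 1 + 1 = 2
depth(t(t(s(w, w)))) = 1 + depth(t(s(w, w))) = 1 + 2 = 3
depth(s(t(t(s(w, w))), t(t(s(w, w))))) = 1 + max(3, 3) = 4

4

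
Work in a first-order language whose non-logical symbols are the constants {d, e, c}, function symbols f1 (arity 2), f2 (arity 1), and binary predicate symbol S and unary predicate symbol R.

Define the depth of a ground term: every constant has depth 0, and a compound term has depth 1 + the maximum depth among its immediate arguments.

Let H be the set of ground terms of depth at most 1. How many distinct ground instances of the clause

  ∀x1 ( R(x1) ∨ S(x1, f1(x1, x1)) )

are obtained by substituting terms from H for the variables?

Ground terms of depth ≤ 1:
  Let N_k = |{terms of depth ≤ k}|. Then N_0 = 3 and N_k = 3 + N_{k-1}^2 + N_{k-1} for k ≥ 1 (one summand per function symbol, arity giving the exponent).
  N_0 = 3
  N_1 = 3 + 3^2 + 3 = 15
So there are 15 ground terms available for substitution.
The clause has 1 distinct variable (x1), which appears in the body. In the free term algebra distinct substitutions yield syntactically distinct ground instances.
Number of ground instances = 15.

15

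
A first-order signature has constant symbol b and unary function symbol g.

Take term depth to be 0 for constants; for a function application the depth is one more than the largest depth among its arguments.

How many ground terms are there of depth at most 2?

Let N_k = |{terms of depth ≤ k}|. Then N_0 = 1 and N_k = 1 + N_{k-1} for k ≥ 1 (one summand per function symbol, arity giving the exponent).
N_0 = 1
N_1 = 1 + 1 = 2
N_2 = 1 + 2 = 3
Explicitly: b, g(b), g(g(b)).

3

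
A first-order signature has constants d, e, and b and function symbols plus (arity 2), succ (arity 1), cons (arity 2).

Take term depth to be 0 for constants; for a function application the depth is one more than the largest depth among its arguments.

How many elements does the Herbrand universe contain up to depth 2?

1179

Let N_k count ground terms of depth at most k. Each non-constant term of depth ≤ k is some function symbol applied to depth-≤(k−1) arguments, giving N_k = 3 + N_{k-1}^2 + N_{k-1} + N_{k-1}^2.
N_0 = 3
N_1 = 3 + 3^2 + 3 + 3^2 = 24
N_2 = 3 + 24^2 + 24 + 24^2 = 1179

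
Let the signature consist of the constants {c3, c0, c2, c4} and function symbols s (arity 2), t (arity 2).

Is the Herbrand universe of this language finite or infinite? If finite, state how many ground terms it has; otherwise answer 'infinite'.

The signature has at least one function symbol (s, arity 2) and at least one constant (c3).
Iterating s gives infinitely many distinct ground terms: c3, s(c3, c3), s(s(c3, c3), s(c3, c3)), ...
So the Herbrand universe is infinite.

infinite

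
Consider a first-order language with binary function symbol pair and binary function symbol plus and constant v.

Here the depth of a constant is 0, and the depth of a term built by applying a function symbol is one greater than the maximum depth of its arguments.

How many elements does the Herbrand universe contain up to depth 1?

Count level by level. With function symbols pair/2, plus/2, the terms of depth ≤ k are the 1 constant together with each function applied to depth-≤(k−1) tuples, so N_k = 1 + N_{k-1}^2 + N_{k-1}^2.
N_0 = 1
N_1 = 1 + 1^2 + 1^2 = 3
Explicitly: v, pair(v, v), plus(v, v).

3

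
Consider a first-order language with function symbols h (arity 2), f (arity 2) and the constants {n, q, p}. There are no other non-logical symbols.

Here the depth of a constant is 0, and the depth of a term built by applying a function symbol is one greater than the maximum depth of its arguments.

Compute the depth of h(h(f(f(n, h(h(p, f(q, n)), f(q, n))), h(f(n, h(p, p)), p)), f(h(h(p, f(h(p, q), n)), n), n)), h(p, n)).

7

depth(f(q, n)) = 1 + max(0, 0) = 1
depth(h(p, f(q, n))) = 1 + max(0, 1) = 2
depth(h(h(p, f(q, n)), f(q, n))) = 1 + max(2, 1) = 3
depth(f(n, h(h(p, f(q, n)), f(q, n)))) = 1 + max(0, 3) = 4
depth(h(p, p)) = 1 + max(0, 0) = 1
depth(f(n, h(p, p))) = 1 + max(0, 1) = 2
depth(h(f(n, h(p, p)), p)) = 1 + max(2, 0) = 3
depth(f(f(n, h(h(p, f(q, n)), f(q, n))), h(f(n, h(p, p)), p))) = 1 + max(4, 3) = 5
depth(h(p, q)) = 1 + max(0, 0) = 1
depth(f(h(p, q), n)) = 1 + max(1, 0) = 2
depth(h(p, f(h(p, q), n))) = 1 + max(0, 2) = 3
depth(h(h(p, f(h(p, q), n)), n)) = 1 + max(3, 0) = 4
depth(f(h(h(p, f(h(p, q), n)), n), n)) = 1 + max(4, 0) = 5
depth(h(f(f(n, h(h(p, f(q, n)), f(q, n))), h(f(n, h(p, p)), p)), f(h(h(p, f(h(p, q), n)), n), n))) = 1 + max(5, 5) = 6
depth(h(p, n)) = 1 + max(0, 0) = 1
depth(h(h(f(f(n, h(h(p, f(q, n)), f(q, n))), h(f(n, h(p, p)), p)), f(h(h(p, f(h(p, q), n)), n), n)), h(p, n))) = 1 + max(6, 1) = 7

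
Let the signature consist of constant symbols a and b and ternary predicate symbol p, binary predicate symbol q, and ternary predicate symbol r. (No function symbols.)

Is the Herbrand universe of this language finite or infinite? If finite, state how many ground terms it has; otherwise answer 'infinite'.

There are no function symbols, so every ground term is one of the 2 constants.
The Herbrand universe is {a, b}, which is finite with 2 elements.

2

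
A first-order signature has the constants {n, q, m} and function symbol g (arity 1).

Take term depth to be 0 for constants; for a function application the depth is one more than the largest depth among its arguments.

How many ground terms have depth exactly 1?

If N_k denotes the number of depth-≤k ground terms, the 3 constants give N_0 = 3, and each function symbol of arity r contributes N_{k-1}^r new terms at level k: N_k = 3 + N_{k-1}.
N_0 = 3
N_1 = 3 + 3 = 6
Terms of depth exactly 1: N_1 − N_0 = 6 − 3 = 3.

3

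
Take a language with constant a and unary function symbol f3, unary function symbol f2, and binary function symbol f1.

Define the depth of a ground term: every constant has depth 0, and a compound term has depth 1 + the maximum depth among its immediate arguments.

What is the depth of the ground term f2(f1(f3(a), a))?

3

depth(f3(a)) = 1 + depth(a) = 1 + 0 = 1
depth(f1(f3(a), a)) = 1 + max(1, 0) = 2
depth(f2(f1(f3(a), a))) = 1 + depth(f1(f3(a), a)) = 1 + 2 = 3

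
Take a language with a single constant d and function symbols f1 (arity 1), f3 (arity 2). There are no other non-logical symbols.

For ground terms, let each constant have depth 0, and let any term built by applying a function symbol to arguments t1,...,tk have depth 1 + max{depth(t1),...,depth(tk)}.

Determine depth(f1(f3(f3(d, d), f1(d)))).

3

depth(f3(d, d)) = 1 + max(0, 0) = 1
depth(f1(d)) = 1 + depth(d) = 1 + 0 = 1
depth(f3(f3(d, d), f1(d))) = 1 + max(1, 1) = 2
depth(f1(f3(f3(d, d), f1(d)))) = 1 + depth(f3(f3(d, d), f1(d))) = 1 + 2 = 3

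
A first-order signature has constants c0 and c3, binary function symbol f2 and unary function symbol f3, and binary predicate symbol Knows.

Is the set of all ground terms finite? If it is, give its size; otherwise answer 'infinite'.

infinite

The signature has at least one function symbol (f2, arity 2) and at least one constant (c0).
Iterating f2 gives infinitely many distinct ground terms: c0, f2(c0, c0), f2(f2(c0, c0), f2(c0, c0)), ...
So the Herbrand universe is infinite.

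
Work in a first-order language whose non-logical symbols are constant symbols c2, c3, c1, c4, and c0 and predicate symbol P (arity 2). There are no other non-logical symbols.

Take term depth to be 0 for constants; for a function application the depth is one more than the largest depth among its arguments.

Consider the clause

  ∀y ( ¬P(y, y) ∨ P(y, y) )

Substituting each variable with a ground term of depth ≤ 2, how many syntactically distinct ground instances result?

Ground terms of depth ≤ 2:
  With no function symbols every ground term is a constant, so there are exactly 5 ground terms at every depth bound.
  N_0 = 5
  N_1 = 5
  N_2 = 5
So there are 5 ground terms available for substitution.
There is 1 variable to instantiate (y),  occurring in at least one literal, so different choices give different ground instances.
Number of ground instances = 5.

5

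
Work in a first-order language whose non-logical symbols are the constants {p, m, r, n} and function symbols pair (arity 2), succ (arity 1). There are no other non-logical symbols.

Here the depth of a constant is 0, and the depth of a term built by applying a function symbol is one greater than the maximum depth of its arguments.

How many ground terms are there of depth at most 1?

24

If N_k denotes the number of depth-≤k ground terms, the 4 constants give N_0 = 4, and each function symbol of arity r contributes N_{k-1}^r new terms at level k: N_k = 4 + N_{k-1}^2 + N_{k-1}.
N_0 = 4
N_1 = 4 + 4^2 + 4 = 24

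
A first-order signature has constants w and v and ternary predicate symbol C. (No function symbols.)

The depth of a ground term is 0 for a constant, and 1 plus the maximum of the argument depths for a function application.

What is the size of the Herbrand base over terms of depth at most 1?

8

First count ground terms of depth ≤ 1.
With no function symbols every ground term is a constant, so there are exactly 2 ground terms at every depth bound.
N_0 = 2
N_1 = 2
Explicitly: w, v.
So |H| = 2.
Ground atoms are formed by filling each argument slot of a predicate with a term from H, so an r-ary predicate gives |H|^r atoms:
  C: 2^3 = 8
Total ground atoms: 8.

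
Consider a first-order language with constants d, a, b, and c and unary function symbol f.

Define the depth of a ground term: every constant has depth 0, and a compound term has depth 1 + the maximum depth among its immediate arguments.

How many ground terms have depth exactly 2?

Write N_k for the number of ground terms of depth ≤ k. A term of depth ≤ k is either a constant or a function symbol applied to arguments of depth ≤ k−1, so N_k = 4 + N_{k-1}.
N_0 = 4
N_1 = 4 + 4 = 8
N_2 = 4 + 8 = 12
Terms of depth exactly 2: N_2 − N_1 = 12 − 8 = 4.

4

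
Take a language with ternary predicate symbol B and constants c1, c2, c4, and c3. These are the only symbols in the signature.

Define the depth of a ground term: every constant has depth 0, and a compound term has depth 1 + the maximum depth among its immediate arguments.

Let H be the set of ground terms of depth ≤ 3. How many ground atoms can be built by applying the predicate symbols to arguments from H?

64

First count ground terms of depth ≤ 3.
With no function symbols every ground term is a constant, so there are exactly 4 ground terms at every depth bound.
N_0 = 4
N_1 = 4
N_2 = 4
N_3 = 4
Explicitly: c1, c2, c4, c3.
So |H| = 4.
A ground atom is a predicate applied to a tuple of terms from H, so the count is the sum over predicates of |H|^arity:
  B: 4^3 = 64
Total ground atoms: 64.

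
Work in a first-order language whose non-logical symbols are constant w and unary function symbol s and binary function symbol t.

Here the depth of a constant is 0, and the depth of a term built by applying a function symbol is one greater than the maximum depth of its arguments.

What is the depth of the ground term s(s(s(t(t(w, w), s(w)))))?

depth(t(w, w)) = 1 + max(0, 0) = 1
depth(s(w)) = 1 + depth(w) = 1 + 0 = 1
depth(t(t(w, w), s(w))) = 1 + max(1, 1) = 2
depth(s(t(t(w, w), s(w)))) = 1 + depth(t(t(w, w), s(w))) = 1 + 2 = 3
depth(s(s(t(t(w, w), s(w))))) = 1 + depth(s(t(t(w, w), s(w)))) = 1 + 3 = 4
depth(s(s(s(t(t(w, w), s(w)))))) = 1 + depth(s(s(t(t(w, w), s(w))))) = 1 + 4 = 5

5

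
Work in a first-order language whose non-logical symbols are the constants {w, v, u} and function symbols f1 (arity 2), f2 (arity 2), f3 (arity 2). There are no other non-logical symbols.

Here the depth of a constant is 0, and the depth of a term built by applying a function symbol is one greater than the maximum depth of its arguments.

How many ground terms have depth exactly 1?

Write N_k for the number of ground terms of depth ≤ k. A term of depth ≤ k is either a constant or a function symbol applied to arguments of depth ≤ k−1, so N_k = 3 + N_{k-1}^2 + N_{k-1}^2 + N_{k-1}^2.
N_0 = 3
N_1 = 3 + 3^2 + 3^2 + 3^2 = 30
Terms of depth exactly 1: N_1 − N_0 = 30 − 3 = 27.

27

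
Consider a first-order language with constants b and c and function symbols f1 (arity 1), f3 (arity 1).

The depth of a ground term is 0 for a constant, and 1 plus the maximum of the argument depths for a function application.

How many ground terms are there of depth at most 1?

6

If N_k denotes the number of depth-≤k ground terms, the 2 constants give N_0 = 2, and each function symbol of arity r contributes N_{k-1}^r new terms at level k: N_k = 2 + N_{k-1} + N_{k-1}.
N_0 = 2
N_1 = 2 + 2 + 2 = 6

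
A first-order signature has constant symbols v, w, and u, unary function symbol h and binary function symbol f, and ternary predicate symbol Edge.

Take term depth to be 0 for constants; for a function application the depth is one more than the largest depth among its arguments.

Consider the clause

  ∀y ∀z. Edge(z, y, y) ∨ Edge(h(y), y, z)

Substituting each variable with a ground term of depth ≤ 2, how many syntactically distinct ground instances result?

59049

Ground terms of depth ≤ 2:
  Let N_k = |{terms of depth ≤ k}|. Then N_0 = 3 and N_k = 3 + N_{k-1} + N_{k-1}^2 for k ≥ 1 (one summand per function symbol, arity giving the exponent).
  N_0 = 3
  N_1 = 3 + 3 + 3^2 = 15
  N_2 = 3 + 15 + 15^2 = 243
So there are 243 ground terms available for substitution.
Each of y, z ranges independently over the available ground terms, and distinct assignments produce distinct instances.
Number of ground instances = 243^2 = 59049.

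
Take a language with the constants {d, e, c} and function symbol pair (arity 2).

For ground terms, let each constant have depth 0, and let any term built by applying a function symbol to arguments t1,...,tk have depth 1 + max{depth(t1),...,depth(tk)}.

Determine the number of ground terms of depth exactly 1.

9

If N_k denotes the number of depth-≤k ground terms, the 3 constants give N_0 = 3, and each function symbol of arity r contributes N_{k-1}^r new terms at level k: N_k = 3 + N_{k-1}^2.
N_0 = 3
N_1 = 3 + 3^2 = 12
Terms of depth exactly 1: N_1 − N_0 = 12 − 3 = 9.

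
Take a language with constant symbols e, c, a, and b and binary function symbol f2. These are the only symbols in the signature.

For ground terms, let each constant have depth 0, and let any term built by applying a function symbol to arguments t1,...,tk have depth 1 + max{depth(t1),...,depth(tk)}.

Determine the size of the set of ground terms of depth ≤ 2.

404

Let N_k count ground terms of depth at most k. Each non-constant term of depth ≤ k is some function symbol applied to depth-≤(k−1) arguments, giving N_k = 4 + N_{k-1}^2.
N_0 = 4
N_1 = 4 + 4^2 = 20
N_2 = 4 + 20^2 = 404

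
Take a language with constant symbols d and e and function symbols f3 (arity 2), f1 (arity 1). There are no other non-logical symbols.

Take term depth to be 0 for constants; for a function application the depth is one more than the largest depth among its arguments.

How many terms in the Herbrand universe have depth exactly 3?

5478

If N_k denotes the number of depth-≤k ground terms, the 2 constants give N_0 = 2, and each function symbol of arity r contributes N_{k-1}^r new terms at level k: N_k = 2 + N_{k-1}^2 + N_{k-1}.
N_0 = 2
N_1 = 2 + 2^2 + 2 = 8
N_2 = 2 + 8^2 + 8 = 74
N_3 = 2 + 74^2 + 74 = 5552
Terms of depth exactly 3: N_3 − N_2 = 5552 − 74 = 5478.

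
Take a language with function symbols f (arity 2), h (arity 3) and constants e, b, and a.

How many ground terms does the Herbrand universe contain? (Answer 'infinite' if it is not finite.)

The signature has at least one function symbol (f, arity 2) and at least one constant (e).
Iterating f gives infinitely many distinct ground terms: e, f(e, e), f(f(e, e), f(e, e)), ...
So the Herbrand universe is infinite.

infinite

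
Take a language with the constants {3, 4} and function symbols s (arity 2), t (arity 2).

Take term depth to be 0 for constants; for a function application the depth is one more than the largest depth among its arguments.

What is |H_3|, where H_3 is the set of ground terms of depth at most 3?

81610

Let N_k count ground terms of depth at most k. Each non-constant term of depth ≤ k is some function symbol applied to depth-≤(k−1) arguments, giving N_k = 2 + N_{k-1}^2 + N_{k-1}^2.
N_0 = 2
N_1 = 2 + 2^2 + 2^2 = 10
N_2 = 2 + 10^2 + 10^2 = 202
N_3 = 2 + 202^2 + 202^2 = 81610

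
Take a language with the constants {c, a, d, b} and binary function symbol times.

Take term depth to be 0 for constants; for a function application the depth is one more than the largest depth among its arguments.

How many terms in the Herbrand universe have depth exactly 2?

Let N_k count ground terms of depth at most k. Each non-constant term of depth ≤ k is some function symbol applied to depth-≤(k−1) arguments, giving N_k = 4 + N_{k-1}^2.
N_0 = 4
N_1 = 4 + 4^2 = 20
N_2 = 4 + 20^2 = 404
Terms of depth exactly 2: N_2 − N_1 = 404 − 20 = 384.

384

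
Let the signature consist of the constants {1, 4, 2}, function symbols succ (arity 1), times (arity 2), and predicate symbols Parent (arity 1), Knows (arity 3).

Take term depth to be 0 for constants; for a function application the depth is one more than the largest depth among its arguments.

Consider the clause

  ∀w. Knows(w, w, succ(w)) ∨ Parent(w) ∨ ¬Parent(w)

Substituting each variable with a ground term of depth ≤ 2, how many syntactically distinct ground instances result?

243

Ground terms of depth ≤ 2:
  Let N_k = |{terms of depth ≤ k}|. Then N_0 = 3 and N_k = 3 + N_{k-1} + N_{k-1}^2 for k ≥ 1 (one summand per function symbol, arity giving the exponent).
  N_0 = 3
  N_1 = 3 + 3 + 3^2 = 15
  N_2 = 3 + 15 + 15^2 = 243
So there are 243 ground terms available for substitution.
The body mentions the single quantified variable w; since ground terms form a free algebra, no two substitutions collapse to the same formula.
Number of ground instances = 243.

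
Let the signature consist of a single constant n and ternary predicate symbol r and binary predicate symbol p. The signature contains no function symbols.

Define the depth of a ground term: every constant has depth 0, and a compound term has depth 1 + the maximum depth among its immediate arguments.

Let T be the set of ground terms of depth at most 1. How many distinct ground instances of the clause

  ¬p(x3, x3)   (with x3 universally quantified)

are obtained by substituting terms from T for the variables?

1

Ground terms of depth ≤ 1:
  With no function symbols every ground term is a constant, so there is exactly 1 ground term at every depth bound.
  N_0 = 1
  N_1 = 1
  Explicitly: n.
So there is exactly 1 ground term available for substitution.
The body mentions the single quantified variable x3; since ground terms form a free algebra, no two substitutions collapse to the same formula.
Number of ground instances = 1.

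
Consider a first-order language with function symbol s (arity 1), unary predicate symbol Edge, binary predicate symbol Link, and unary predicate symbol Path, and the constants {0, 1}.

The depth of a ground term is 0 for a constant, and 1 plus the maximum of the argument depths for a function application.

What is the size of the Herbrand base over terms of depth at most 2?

First count ground terms of depth ≤ 2.
If N_k denotes the number of depth-≤k ground terms, the 2 constants give N_0 = 2, and each function symbol of arity r contributes N_{k-1}^r new terms at level k: N_k = 2 + N_{k-1}.
N_0 = 2
N_1 = 2 + 2 = 4
N_2 = 2 + 4 = 6
Explicitly: 0, 1, s(0), s(1), s(s(0)), s(s(1)).
So |H| = 6.
Ground atoms are formed by filling each argument slot of a predicate with a term from H, so an r-ary predicate gives |H|^r atoms:
  Edge: 6;  Link: 6^2 = 36;  Path: 6
Total ground atoms: 6 + 36 + 6 = 48.

48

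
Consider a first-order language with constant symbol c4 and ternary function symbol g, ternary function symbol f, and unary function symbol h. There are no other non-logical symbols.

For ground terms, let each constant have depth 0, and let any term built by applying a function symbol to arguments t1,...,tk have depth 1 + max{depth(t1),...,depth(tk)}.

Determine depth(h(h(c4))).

depth(h(c4)) = 1 + depth(c4) = 1 + 0 = 1
depth(h(h(c4))) = 1 + depth(h(c4)) = 1 + 1 = 2

2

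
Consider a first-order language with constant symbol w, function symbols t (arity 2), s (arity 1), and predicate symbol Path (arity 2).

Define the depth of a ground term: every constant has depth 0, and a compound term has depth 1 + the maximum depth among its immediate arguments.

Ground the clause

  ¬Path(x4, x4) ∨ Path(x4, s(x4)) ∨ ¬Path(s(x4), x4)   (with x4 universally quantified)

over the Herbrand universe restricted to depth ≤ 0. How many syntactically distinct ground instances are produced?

1

Ground terms of depth ≤ 0:
  Let N_k count ground terms of depth at most k. Each non-constant term of depth ≤ k is some function symbol applied to depth-≤(k−1) arguments, giving N_k = 1 + N_{k-1}^2 + N_{k-1}.
  N_0 = 1
So there is exactly 1 ground term available for substitution.
The variable x4 ranges independently over the available ground terms, and distinct assignments produce distinct instances.
Number of ground instances = 1.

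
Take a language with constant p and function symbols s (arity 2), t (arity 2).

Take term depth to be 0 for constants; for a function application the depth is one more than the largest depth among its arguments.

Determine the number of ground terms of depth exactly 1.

2

Write N_k for the number of ground terms of depth ≤ k. A term of depth ≤ k is either a constant or a function symbol applied to arguments of depth ≤ k−1, so N_k = 1 + N_{k-1}^2 + N_{k-1}^2.
N_0 = 1
N_1 = 1 + 1^2 + 1^2 = 3
Terms of depth exactly 1: N_1 − N_0 = 3 − 1 = 2.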